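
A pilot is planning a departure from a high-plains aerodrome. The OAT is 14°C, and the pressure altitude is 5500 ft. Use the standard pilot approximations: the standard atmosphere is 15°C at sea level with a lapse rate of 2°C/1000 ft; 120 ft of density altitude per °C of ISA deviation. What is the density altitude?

6700 ft

ISA temperature at 5500 ft = 15 − 2 × (5500/1000) = 4°C.
ISA deviation = 14 − 4 = +10°C.
Density altitude = 5500 + 120 × (10) = 5500 + (+1200) = 6700 ft.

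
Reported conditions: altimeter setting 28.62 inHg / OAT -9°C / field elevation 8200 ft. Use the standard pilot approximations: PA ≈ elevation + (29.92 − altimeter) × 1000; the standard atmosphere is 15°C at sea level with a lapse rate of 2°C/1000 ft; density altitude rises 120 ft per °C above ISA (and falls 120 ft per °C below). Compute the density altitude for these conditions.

8900 ft

Pressure altitude = 8200 + (29.92 − 28.62) × 1000 = 8200 + (+1300) = 9500 ft.
ISA temperature at 9500 ft = 15 − 2 × (9500/1000) = -4°C.
ISA deviation = -9 − (-4) = -5°C.
Density altitude = 9500 + 120 × (-5) = 8900 ft.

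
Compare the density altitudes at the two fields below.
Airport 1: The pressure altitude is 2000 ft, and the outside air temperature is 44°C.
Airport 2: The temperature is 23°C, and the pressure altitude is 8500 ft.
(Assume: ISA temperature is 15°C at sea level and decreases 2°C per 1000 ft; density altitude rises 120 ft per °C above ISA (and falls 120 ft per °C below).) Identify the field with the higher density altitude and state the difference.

Airport 1: ISA temp = 11°C, deviation +33°C, DA = 2000 + 120 × 33 = 5960 ft.
Airport 2: ISA temp = -2°C, deviation +25°C, DA = 8500 + 120 × 25 = 11500 ft.
Airport 2 is higher by 11500 − 5960 = 5540 ft.

Airport 2 by 5540 ft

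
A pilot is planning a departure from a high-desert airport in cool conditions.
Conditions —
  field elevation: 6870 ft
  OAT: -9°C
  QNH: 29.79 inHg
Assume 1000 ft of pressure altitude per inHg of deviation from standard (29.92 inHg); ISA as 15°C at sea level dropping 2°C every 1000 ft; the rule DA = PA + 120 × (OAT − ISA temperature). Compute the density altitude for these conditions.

5800 ft

Pressure altitude = 6870 + (29.92 − 29.79) × 1000 = 6870 + (+130) = 7000 ft.
ISA temperature at 7000 ft = 15 − 2 × (7000/1000) = 1°C.
ISA deviation = -9 − 1 = -10°C.
Density altitude = 7000 + 120 × (-10) = 5800 ft.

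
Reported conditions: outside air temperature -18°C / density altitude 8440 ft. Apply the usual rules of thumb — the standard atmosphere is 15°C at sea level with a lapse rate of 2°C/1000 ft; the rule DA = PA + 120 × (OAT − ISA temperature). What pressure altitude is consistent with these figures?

DA = PA + 120 × (OAT − (15 − 2·PA/1000)) = PA + 120·OAT − 1800 + 0.24·PA = 1.24·PA + 120·OAT − 1800.
So 1.24·PA = 8440 − 120 × (-18) + 1800 = 12400.
PA = 12400 / 1.24 = 10000 ft.

10000 ft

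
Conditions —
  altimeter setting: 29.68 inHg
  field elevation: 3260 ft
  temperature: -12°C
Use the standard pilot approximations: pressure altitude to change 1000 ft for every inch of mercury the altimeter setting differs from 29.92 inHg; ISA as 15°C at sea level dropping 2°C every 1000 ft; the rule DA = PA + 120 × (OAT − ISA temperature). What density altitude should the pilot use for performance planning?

Pressure altitude = 3260 + (29.92 − 29.68) × 1000 = 3260 + (+240) = 3500 ft.
ISA temperature at 3500 ft = 15 − 2 × (3500/1000) = 8°C.
ISA deviation = -12 − 8 = -20°C.
Density altitude = 3500 + 120 × (-20) = 1100 ft.

1100 ft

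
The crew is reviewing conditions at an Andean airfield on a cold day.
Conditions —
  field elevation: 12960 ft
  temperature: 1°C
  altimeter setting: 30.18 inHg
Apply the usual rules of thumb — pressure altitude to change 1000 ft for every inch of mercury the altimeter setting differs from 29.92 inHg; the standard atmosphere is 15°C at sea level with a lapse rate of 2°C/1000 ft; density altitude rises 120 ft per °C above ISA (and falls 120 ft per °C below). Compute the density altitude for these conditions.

14068 ft

Pressure altitude = 12960 + (29.92 − 30.18) × 1000 = 12960 + (-260) = 12700 ft.
ISA temperature at 12700 ft = 15 − 2 × (12700/1000) = -10.4°C.
ISA deviation = 1 − (-10.4) = +11.4°C.
Density altitude = 12700 + 120 × (11.4) = 14068 ft.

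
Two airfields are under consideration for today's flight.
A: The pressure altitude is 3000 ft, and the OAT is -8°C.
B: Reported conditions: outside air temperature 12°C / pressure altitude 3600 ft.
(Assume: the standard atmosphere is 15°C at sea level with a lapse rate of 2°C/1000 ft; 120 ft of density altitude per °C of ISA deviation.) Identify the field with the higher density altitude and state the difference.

B by 3144 ft

A: ISA temp = 9°C, deviation -17°C, DA = 3000 + 120 × (-17) = 960 ft.
B: ISA temp = 7.8°C, deviation +4.2°C, DA = 3600 + 120 × 4.2 = 4104 ft.
B is higher by 4104 − 960 = 3144 ft.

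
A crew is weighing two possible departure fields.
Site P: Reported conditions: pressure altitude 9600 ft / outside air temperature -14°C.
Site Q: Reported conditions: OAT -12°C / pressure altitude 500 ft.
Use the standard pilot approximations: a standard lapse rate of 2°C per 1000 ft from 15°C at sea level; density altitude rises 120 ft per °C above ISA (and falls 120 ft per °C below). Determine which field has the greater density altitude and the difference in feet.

Site P by 11044 ft

Site P: ISA temp = -4.2°C, deviation -9.8°C, DA = 9600 + 120 × (-9.8) = 8424 ft.
Site Q: ISA temp = 14°C, deviation -26°C, DA = 500 + 120 × (-26) = -2620 ft.
Site P is higher by 8424 − (-2620) = 11044 ft.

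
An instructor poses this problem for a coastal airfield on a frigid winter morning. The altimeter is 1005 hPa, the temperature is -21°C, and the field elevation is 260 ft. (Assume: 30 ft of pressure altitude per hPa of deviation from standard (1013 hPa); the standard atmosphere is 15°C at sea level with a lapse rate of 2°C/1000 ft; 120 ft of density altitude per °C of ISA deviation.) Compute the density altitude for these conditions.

-3700 ft

Pressure altitude = 260 + (1013 − 1005) × 30 = 260 + (+240) = 500 ft.
ISA temperature at 500 ft = 15 − 2 × (500/1000) = 14°C.
ISA deviation = -21 − 14 = -35°C.
Density altitude = 500 + 120 × (-35) = -3700 ft.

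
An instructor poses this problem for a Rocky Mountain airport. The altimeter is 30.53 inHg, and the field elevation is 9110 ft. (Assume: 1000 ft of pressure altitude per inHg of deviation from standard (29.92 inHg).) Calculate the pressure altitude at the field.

8500 ft

Pressure correction = (29.92 − 30.53) × 1000 = -610 ft.
Pressure altitude = 9110 + (-610) = 8500 ft.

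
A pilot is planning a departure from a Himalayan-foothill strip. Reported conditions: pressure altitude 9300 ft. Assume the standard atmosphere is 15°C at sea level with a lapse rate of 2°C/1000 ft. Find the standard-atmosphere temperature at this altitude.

ISA temperature = 15 − 2 × (9300/1000) = 15 − 18.6 = -3.6°C.

-3.6°C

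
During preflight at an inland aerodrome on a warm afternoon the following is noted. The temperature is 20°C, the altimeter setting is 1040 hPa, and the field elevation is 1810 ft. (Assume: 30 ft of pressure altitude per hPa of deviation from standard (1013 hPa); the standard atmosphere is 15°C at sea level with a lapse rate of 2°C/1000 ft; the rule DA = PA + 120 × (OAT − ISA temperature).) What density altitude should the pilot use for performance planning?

1840 ft

Pressure altitude = 1810 + (1013 − 1040) × 30 = 1810 + (-810) = 1000 ft.
ISA temperature at 1000 ft = 15 − 2 × (1000/1000) = 13°C.
ISA deviation = 20 − 13 = +7°C.
Density altitude = 1000 + 120 × (7) = 1840 ft.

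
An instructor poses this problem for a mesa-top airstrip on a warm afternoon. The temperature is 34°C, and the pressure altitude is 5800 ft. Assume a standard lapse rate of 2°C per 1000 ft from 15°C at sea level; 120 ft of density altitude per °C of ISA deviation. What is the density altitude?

ISA temperature at 5800 ft = 15 − 2 × (5800/1000) = 3.4°C.
ISA deviation = 34 − 3.4 = +30.6°C.
Density altitude = 5800 + 120 × (30.6) = 5800 + (+3672) = 9472 ft.

9472 ft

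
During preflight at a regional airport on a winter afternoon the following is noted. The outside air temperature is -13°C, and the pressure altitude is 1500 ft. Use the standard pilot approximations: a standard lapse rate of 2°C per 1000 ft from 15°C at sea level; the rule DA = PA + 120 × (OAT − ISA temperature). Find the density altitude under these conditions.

ISA temperature at 1500 ft = 15 − 2 × (1500/1000) = 12°C.
ISA deviation = -13 − 12 = -25°C.
Density altitude = 1500 + 120 × (-25) = 1500 + (-3000) = -1500 ft.

-1500 ft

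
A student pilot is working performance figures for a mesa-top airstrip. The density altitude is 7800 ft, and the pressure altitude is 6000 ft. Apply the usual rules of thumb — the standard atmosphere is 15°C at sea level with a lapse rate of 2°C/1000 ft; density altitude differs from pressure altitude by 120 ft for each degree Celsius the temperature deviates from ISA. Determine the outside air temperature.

18°C

Density altitude − pressure altitude = 7800 − 6000 = +1800 ft.
At 120 ft/°C that is an ISA deviation of 1800/120 = +15°C.
ISA temperature at 6000 ft = 15 − 2 × (6000/1000) = 3°C.
OAT = ISA + deviation = 3 + (+15) = 18°C.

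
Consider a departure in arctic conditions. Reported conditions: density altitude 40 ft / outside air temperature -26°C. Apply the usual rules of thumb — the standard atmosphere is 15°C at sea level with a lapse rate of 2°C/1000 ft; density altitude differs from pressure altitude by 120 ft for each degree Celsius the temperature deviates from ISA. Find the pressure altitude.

4000 ft

DA = PA + 120 × (OAT − (15 − 2·PA/1000)) = PA + 120·OAT − 1800 + 0.24·PA = 1.24·PA + 120·OAT − 1800.
So 1.24·PA = 40 − 120 × (-26) + 1800 = 4960.
PA = 4960 / 1.24 = 4000 ft.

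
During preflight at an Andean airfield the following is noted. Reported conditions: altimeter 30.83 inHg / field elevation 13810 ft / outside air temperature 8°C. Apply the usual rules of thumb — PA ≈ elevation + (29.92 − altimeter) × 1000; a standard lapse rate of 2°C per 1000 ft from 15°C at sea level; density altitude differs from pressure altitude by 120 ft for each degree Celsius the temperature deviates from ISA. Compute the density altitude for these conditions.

15156 ft

Pressure altitude = 13810 + (29.92 − 30.83) × 1000 = 13810 + (-910) = 12900 ft.
ISA temperature at 12900 ft = 15 − 2 × (12900/1000) = -10.8°C.
ISA deviation = 8 − (-10.8) = +18.8°C.
Density altitude = 12900 + 120 × (18.8) = 15156 ft.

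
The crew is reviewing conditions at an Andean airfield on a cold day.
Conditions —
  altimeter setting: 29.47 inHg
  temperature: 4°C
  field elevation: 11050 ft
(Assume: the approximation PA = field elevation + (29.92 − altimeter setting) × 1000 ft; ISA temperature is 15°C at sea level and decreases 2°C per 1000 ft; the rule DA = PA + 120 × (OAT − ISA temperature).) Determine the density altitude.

12940 ft

Pressure altitude = 11050 + (29.92 − 29.47) × 1000 = 11050 + (+450) = 11500 ft.
ISA temperature at 11500 ft = 15 − 2 × (11500/1000) = -8°C.
ISA deviation = 4 − (-8) = +12°C.
Density altitude = 11500 + 120 × (12) = 12940 ft.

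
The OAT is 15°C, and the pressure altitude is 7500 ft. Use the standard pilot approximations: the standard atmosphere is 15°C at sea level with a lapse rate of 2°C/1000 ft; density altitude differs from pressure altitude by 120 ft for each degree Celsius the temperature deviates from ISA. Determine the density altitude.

ISA temperature at 7500 ft = 15 − 2 × (7500/1000) = 0°C.
ISA deviation = 15 − 0 = +15°C.
Density altitude = 7500 + 120 × (15) = 7500 + (+1800) = 9300 ft.

9300 ft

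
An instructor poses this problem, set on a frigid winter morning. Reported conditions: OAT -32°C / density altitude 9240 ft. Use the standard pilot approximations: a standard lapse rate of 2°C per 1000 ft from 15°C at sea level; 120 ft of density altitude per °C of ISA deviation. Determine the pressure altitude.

DA = PA + 120 × (OAT − (15 − 2·PA/1000)) = PA + 120·OAT − 1800 + 0.24·PA = 1.24·PA + 120·OAT − 1800.
So 1.24·PA = 9240 − 120 × (-32) + 1800 = 14880.
PA = 14880 / 1.24 = 12000 ft.

12000 ft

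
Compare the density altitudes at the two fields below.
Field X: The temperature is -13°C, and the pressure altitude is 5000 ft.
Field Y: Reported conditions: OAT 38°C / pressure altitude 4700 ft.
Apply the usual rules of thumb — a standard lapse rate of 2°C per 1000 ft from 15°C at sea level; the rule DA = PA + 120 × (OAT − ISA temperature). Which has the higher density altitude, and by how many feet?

Field Y by 5748 ft

Field X: ISA temp = 5°C, deviation -18°C, DA = 5000 + 120 × (-18) = 2840 ft.
Field Y: ISA temp = 5.6°C, deviation +32.4°C, DA = 4700 + 120 × 32.4 = 8588 ft.
Field Y is higher by 8588 − 2840 = 5748 ft.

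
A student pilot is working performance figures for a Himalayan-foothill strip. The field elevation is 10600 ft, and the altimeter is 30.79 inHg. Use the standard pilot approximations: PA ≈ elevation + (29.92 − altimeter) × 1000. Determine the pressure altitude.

Pressure correction = (29.92 − 30.79) × 1000 = -870 ft.
Pressure altitude = 10600 + (-870) = 9730 ft.

9730 ft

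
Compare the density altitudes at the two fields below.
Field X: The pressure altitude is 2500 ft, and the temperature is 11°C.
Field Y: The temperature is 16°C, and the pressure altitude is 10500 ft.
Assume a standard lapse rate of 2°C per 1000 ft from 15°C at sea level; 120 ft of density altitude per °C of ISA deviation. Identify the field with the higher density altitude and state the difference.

Field X: ISA temp = 10°C, deviation +1°C, DA = 2500 + 120 × 1 = 2620 ft.
Field Y: ISA temp = -6°C, deviation +22°C, DA = 10500 + 120 × 22 = 13140 ft.
Field Y is higher by 13140 − 2620 = 10520 ft.

Field Y by 10520 ft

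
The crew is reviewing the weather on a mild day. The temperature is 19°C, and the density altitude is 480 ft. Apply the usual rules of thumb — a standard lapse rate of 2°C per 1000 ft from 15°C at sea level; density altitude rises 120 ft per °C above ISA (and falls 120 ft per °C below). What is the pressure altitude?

DA = PA + 120 × (OAT − (15 − 2·PA/1000)) = PA + 120·OAT − 1800 + 0.24·PA = 1.24·PA + 120·OAT − 1800.
So 1.24·PA = 480 − 120 × 19 + 1800 = 0.
PA = 0 / 1.24 = 0 ft.

0 ft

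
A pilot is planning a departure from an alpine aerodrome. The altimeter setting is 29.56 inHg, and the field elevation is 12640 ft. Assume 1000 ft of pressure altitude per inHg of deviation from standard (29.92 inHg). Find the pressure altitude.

13000 ft

Pressure correction = (29.92 − 29.56) × 1000 = +360 ft.
Pressure altitude = 12640 + (+360) = 13000 ft.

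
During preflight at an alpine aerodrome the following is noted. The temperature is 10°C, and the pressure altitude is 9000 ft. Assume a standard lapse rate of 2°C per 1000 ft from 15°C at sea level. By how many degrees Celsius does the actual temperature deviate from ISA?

ISA+13°C

ISA temperature at 9000 ft = 15 − 2 × (9000/1000) = -3°C.
Deviation = OAT − ISA = 10 − (-3) = +13°C.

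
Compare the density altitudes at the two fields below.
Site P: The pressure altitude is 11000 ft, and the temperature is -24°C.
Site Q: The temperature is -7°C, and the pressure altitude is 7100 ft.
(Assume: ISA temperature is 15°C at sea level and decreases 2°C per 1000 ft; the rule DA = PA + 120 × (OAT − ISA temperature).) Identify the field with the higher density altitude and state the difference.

Site P: ISA temp = -7°C, deviation -17°C, DA = 11000 + 120 × (-17) = 8960 ft.
Site Q: ISA temp = 0.8°C, deviation -7.8°C, DA = 7100 + 120 × (-7.8) = 6164 ft.
Site P is higher by 8960 − 6164 = 2796 ft.

Site P by 2796 ft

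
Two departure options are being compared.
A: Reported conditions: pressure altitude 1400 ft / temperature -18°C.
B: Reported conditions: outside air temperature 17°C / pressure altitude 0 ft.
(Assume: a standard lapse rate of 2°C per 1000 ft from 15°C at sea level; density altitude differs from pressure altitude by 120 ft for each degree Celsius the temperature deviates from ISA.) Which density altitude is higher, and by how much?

B by 2464 ft

A: ISA temp = 12.2°C, deviation -30.2°C, DA = 1400 + 120 × (-30.2) = -2224 ft.
B: ISA temp = 15°C, deviation +2°C, DA = 0 + 120 × 2 = 240 ft.
B is higher by 240 − (-2224) = 2464 ft.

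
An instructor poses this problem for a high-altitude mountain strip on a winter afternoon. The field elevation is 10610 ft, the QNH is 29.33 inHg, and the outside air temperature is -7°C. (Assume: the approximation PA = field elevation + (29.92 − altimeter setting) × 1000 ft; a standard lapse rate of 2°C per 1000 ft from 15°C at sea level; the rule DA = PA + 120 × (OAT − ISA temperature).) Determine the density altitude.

11248 ft

Pressure altitude = 10610 + (29.92 − 29.33) × 1000 = 10610 + (+590) = 11200 ft.
ISA temperature at 11200 ft = 15 − 2 × (11200/1000) = -7.4°C.
ISA deviation = -7 − (-7.4) = +0.4°C.
Density altitude = 11200 + 120 × (0.4) = 11248 ft.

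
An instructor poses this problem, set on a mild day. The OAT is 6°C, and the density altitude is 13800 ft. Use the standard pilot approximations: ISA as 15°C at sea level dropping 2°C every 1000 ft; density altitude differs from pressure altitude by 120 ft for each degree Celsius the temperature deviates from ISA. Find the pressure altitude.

DA = PA + 120 × (OAT − (15 − 2·PA/1000)) = PA + 120·OAT − 1800 + 0.24·PA = 1.24·PA + 120·OAT − 1800.
So 1.24·PA = 13800 − 120 × 6 + 1800 = 14880.
PA = 14880 / 1.24 = 12000 ft.

12000 ft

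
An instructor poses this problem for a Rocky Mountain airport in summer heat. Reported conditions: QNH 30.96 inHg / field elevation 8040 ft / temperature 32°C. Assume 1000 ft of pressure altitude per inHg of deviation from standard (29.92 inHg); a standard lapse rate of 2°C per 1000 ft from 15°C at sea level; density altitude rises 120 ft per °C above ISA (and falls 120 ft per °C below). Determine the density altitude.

10720 ft

Pressure altitude = 8040 + (29.92 − 30.96) × 1000 = 8040 + (-1040) = 7000 ft.
ISA temperature at 7000 ft = 15 − 2 × (7000/1000) = 1°C.
ISA deviation = 32 − 1 = +31°C.
Density altitude = 7000 + 120 × (31) = 10720 ft.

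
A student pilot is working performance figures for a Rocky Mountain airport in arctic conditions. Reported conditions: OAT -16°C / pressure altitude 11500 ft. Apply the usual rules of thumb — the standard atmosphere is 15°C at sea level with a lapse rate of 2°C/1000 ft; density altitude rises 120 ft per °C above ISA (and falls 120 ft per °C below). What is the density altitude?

10540 ft

ISA temperature at 11500 ft = 15 − 2 × (11500/1000) = -8°C.
ISA deviation = -16 − (-8) = -8°C.
Density altitude = 11500 + 120 × (-8) = 11500 + (-960) = 10540 ft.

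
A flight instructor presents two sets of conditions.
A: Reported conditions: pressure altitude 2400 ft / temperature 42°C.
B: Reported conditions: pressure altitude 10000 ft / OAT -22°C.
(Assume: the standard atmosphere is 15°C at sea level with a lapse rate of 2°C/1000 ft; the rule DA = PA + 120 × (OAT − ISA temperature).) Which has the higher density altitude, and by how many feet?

A: ISA temp = 10.2°C, deviation +31.8°C, DA = 2400 + 120 × 31.8 = 6216 ft.
B: ISA temp = -5°C, deviation -17°C, DA = 10000 + 120 × (-17) = 7960 ft.
B is higher by 7960 − 6216 = 1744 ft.

B by 1744 ft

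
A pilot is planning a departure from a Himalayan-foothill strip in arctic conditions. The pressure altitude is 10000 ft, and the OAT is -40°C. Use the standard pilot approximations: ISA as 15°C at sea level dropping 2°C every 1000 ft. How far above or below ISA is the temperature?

ISA temperature at 10000 ft = 15 − 2 × (10000/1000) = -5°C.
Deviation = OAT − ISA = -40 − (-5) = -35°C.

ISA-35°C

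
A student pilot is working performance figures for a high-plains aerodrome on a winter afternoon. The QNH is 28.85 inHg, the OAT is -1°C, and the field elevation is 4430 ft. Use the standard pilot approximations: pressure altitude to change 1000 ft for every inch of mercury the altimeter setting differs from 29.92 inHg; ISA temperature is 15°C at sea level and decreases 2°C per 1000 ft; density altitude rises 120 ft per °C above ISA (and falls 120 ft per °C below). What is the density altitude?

4900 ft

Pressure altitude = 4430 + (29.92 − 28.85) × 1000 = 4430 + (+1070) = 5500 ft.
ISA temperature at 5500 ft = 15 − 2 × (5500/1000) = 4°C.
ISA deviation = -1 − 4 = -5°C.
Density altitude = 5500 + 120 × (-5) = 4900 ft.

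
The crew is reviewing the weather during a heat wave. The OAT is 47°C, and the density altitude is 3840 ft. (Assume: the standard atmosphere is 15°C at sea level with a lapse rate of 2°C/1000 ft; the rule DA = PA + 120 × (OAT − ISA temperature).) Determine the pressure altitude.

0 ft

DA = PA + 120 × (OAT − (15 − 2·PA/1000)) = PA + 120·OAT − 1800 + 0.24·PA = 1.24·PA + 120·OAT − 1800.
So 1.24·PA = 3840 − 120 × 47 + 1800 = 0.
PA = 0 / 1.24 = 0 ft.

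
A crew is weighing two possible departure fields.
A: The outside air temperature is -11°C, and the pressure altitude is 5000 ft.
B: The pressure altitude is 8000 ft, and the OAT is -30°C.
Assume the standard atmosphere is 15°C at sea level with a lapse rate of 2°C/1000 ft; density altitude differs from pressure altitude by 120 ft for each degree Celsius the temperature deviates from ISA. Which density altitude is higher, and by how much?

B by 1440 ft

A: ISA temp = 5°C, deviation -16°C, DA = 5000 + 120 × (-16) = 3080 ft.
B: ISA temp = -1°C, deviation -29°C, DA = 8000 + 120 × (-29) = 4520 ft.
B is higher by 4520 − 3080 = 1440 ft.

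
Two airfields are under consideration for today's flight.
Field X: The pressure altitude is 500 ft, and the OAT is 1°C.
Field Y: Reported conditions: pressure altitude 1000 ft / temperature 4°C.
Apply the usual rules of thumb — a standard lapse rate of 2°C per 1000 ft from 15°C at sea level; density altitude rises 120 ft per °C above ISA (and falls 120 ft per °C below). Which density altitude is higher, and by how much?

Field X: ISA temp = 14°C, deviation -13°C, DA = 500 + 120 × (-13) = -1060 ft.
Field Y: ISA temp = 13°C, deviation -9°C, DA = 1000 + 120 × (-9) = -80 ft.
Field Y is higher by -80 − (-1060) = 980 ft.

Field Y by 980 ft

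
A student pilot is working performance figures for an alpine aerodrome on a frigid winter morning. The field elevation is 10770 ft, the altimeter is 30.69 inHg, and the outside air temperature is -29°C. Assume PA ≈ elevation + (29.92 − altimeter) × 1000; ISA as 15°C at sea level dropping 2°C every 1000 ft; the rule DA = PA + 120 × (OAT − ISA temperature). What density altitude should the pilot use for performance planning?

Pressure altitude = 10770 + (29.92 − 30.69) × 1000 = 10770 + (-770) = 10000 ft.
ISA temperature at 10000 ft = 15 − 2 × (10000/1000) = -5°C.
ISA deviation = -29 − (-5) = -24°C.
Density altitude = 10000 + 120 × (-24) = 7120 ft.

7120 ft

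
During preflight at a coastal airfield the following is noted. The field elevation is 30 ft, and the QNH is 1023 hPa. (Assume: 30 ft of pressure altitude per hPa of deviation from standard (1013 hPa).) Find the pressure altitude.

Pressure correction = (1013 − 1023) × 30 = -300 ft.
Pressure altitude = 30 + (-300) = -270 ft.

-270 ft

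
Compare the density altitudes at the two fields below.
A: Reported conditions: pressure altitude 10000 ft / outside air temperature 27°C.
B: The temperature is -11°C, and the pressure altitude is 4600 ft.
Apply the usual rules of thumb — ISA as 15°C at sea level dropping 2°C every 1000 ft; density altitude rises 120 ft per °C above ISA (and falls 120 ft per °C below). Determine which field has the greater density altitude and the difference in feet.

A by 11256 ft

A: ISA temp = -5°C, deviation +32°C, DA = 10000 + 120 × 32 = 13840 ft.
B: ISA temp = 5.8°C, deviation -16.8°C, DA = 4600 + 120 × (-16.8) = 2584 ft.
A is higher by 13840 − 2584 = 11256 ft.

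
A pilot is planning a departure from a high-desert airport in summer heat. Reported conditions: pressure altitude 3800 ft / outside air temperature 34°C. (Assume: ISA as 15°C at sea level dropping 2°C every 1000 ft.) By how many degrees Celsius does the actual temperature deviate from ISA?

ISA+26.6°C

ISA temperature at 3800 ft = 15 − 2 × (3800/1000) = 7.4°C.
Deviation = OAT − ISA = 34 − 7.4 = +26.6°C.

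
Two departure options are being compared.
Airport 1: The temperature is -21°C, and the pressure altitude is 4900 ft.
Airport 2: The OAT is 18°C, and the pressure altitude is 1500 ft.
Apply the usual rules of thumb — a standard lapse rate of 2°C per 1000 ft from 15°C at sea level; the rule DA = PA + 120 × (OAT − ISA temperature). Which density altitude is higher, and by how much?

Airport 1: ISA temp = 5.2°C, deviation -26.2°C, DA = 4900 + 120 × (-26.2) = 1756 ft.
Airport 2: ISA temp = 12°C, deviation +6°C, DA = 1500 + 120 × 6 = 2220 ft.
Airport 2 is higher by 2220 − 1756 = 464 ft.

Airport 2 by 464 ft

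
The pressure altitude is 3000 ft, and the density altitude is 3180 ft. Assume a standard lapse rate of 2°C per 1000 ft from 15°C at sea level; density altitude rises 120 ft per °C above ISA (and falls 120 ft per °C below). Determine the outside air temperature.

10.5°C

Density altitude − pressure altitude = 3180 − 3000 = +180 ft.
At 120 ft/°C that is an ISA deviation of 180/120 = +1.5°C.
ISA temperature at 3000 ft = 15 − 2 × (3000/1000) = 9°C.
OAT = ISA + deviation = 9 + (+1.5) = 10.5°C.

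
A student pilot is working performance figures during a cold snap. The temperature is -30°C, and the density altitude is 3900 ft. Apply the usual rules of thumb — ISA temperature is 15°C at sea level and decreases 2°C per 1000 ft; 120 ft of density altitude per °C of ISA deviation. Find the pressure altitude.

DA = PA + 120 × (OAT − (15 − 2·PA/1000)) = PA + 120·OAT − 1800 + 0.24·PA = 1.24·PA + 120·OAT − 1800.
So 1.24·PA = 3900 − 120 × (-30) + 1800 = 9300.
PA = 9300 / 1.24 = 7500 ft.

7500 ft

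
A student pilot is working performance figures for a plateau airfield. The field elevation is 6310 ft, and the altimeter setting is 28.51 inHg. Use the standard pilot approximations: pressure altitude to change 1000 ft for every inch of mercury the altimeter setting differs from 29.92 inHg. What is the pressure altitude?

7720 ft

Pressure correction = (29.92 − 28.51) × 1000 = +1410 ft.
Pressure altitude = 6310 + (+1410) = 7720 ft.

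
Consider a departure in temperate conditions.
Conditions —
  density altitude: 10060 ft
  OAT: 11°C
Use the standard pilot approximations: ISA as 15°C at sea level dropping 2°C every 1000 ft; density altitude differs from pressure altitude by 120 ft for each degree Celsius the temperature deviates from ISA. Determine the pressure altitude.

8500 ft

DA = PA + 120 × (OAT − (15 − 2·PA/1000)) = PA + 120·OAT − 1800 + 0.24·PA = 1.24·PA + 120·OAT − 1800.
So 1.24·PA = 10060 − 120 × 11 + 1800 = 10540.
PA = 10540 / 1.24 = 8500 ft.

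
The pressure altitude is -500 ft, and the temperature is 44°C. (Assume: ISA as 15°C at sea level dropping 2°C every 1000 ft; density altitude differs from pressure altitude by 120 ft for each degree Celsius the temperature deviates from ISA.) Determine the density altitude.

2860 ft

ISA temperature at -500 ft = 15 − 2 × (-500/1000) = 16°C.
ISA deviation = 44 − 16 = +28°C.
Density altitude = -500 + 120 × (28) = -500 + (+3360) = 2860 ft.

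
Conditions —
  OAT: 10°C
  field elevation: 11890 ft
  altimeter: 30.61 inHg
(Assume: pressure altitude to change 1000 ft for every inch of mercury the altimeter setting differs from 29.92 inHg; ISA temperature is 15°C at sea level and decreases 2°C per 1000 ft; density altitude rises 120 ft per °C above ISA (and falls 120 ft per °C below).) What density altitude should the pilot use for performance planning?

Pressure altitude = 11890 + (29.92 − 30.61) × 1000 = 11890 + (-690) = 11200 ft.
ISA temperature at 11200 ft = 15 − 2 × (11200/1000) = -7.4°C.
ISA deviation = 10 − (-7.4) = +17.4°C.
Density altitude = 11200 + 120 × (17.4) = 13288 ft.

13288 ft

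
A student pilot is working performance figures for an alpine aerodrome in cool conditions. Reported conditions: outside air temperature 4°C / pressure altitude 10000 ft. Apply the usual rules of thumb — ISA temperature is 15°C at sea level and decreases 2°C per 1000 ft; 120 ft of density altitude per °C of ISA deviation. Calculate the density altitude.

ISA temperature at 10000 ft = 15 − 2 × (10000/1000) = -5°C.
ISA deviation = 4 − (-5) = +9°C.
Density altitude = 10000 + 120 × (9) = 10000 + (+1080) = 11080 ft.

11080 ft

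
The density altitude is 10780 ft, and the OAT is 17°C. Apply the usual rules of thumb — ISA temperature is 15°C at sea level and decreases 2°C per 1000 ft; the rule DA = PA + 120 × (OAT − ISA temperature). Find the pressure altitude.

DA = PA + 120 × (OAT − (15 − 2·PA/1000)) = PA + 120·OAT − 1800 + 0.24·PA = 1.24·PA + 120·OAT − 1800.
So 1.24·PA = 10780 − 120 × 17 + 1800 = 10540.
PA = 10540 / 1.24 = 8500 ft.

8500 ft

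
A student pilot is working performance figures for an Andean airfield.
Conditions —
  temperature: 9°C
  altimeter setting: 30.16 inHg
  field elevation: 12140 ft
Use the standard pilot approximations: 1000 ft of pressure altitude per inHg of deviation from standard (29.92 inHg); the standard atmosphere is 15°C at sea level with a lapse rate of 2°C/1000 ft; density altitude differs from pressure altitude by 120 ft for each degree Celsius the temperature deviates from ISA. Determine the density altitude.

Pressure altitude = 12140 + (29.92 − 30.16) × 1000 = 12140 + (-240) = 11900 ft.
ISA temperature at 11900 ft = 15 − 2 × (11900/1000) = -8.8°C.
ISA deviation = 9 − (-8.8) = +17.8°C.
Density altitude = 11900 + 120 × (17.8) = 14036 ft.

14036 ft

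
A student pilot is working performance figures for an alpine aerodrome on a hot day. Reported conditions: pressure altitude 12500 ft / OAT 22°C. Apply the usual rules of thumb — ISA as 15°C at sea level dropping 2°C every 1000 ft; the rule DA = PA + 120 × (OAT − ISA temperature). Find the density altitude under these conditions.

16340 ft

ISA temperature at 12500 ft = 15 − 2 × (12500/1000) = -10°C.
ISA deviation = 22 − (-10) = +32°C.
Density altitude = 12500 + 120 × (32) = 12500 + (+3840) = 16340 ft.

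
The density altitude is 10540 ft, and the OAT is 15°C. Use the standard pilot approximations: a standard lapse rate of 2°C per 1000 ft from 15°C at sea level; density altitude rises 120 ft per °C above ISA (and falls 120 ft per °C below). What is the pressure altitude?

DA = PA + 120 × (OAT − (15 − 2·PA/1000)) = PA + 120·OAT − 1800 + 0.24·PA = 1.24·PA + 120·OAT − 1800.
So 1.24·PA = 10540 − 120 × 15 + 1800 = 10540.
PA = 10540 / 1.24 = 8500 ft.

8500 ft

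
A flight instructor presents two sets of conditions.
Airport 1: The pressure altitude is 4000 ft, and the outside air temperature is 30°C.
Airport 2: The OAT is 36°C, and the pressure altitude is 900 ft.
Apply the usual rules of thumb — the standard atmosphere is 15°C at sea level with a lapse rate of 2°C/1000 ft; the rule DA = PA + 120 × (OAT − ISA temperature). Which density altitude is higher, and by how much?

Airport 1: ISA temp = 7°C, deviation +23°C, DA = 4000 + 120 × 23 = 6760 ft.
Airport 2: ISA temp = 13.2°C, deviation +22.8°C, DA = 900 + 120 × 22.8 = 3636 ft.
Airport 1 is higher by 6760 − 3636 = 3124 ft.

Airport 1 by 3124 ft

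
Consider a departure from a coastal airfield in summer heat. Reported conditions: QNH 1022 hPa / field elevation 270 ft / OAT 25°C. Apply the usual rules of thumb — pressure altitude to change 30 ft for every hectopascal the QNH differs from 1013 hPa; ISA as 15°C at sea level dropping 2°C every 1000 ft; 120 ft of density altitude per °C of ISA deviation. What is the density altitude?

Pressure altitude = 270 + (1013 − 1022) × 30 = 270 + (-270) = 0 ft.
ISA temperature at 0 ft = 15 − 2 × (0/1000) = 15°C.
ISA deviation = 25 − 15 = +10°C.
Density altitude = 0 + 120 × (10) = 1200 ft.

1200 ft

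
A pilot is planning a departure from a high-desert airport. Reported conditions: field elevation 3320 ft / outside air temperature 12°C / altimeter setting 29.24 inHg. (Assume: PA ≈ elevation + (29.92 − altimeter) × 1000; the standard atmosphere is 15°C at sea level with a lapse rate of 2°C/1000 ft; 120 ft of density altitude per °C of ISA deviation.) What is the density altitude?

Pressure altitude = 3320 + (29.92 − 29.24) × 1000 = 3320 + (+680) = 4000 ft.
ISA temperature at 4000 ft = 15 − 2 × (4000/1000) = 7°C.
ISA deviation = 12 − 7 = +5°C.
Density altitude = 4000 + 120 × (5) = 4600 ft.

4600 ft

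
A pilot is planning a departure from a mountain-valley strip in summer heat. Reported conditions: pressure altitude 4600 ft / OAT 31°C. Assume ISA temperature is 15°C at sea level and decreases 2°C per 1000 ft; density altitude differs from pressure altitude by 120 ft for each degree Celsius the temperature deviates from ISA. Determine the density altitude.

ISA temperature at 4600 ft = 15 − 2 × (4600/1000) = 5.8°C.
ISA deviation = 31 − 5.8 = +25.2°C.
Density altitude = 4600 + 120 × (25.2) = 4600 + (+3024) = 7624 ft.

7624 ft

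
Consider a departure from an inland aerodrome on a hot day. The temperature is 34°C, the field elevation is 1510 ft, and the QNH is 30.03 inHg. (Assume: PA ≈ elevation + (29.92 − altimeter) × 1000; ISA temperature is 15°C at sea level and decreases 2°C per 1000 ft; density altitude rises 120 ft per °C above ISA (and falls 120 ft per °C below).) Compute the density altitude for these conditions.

Pressure altitude = 1510 + (29.92 − 30.03) × 1000 = 1510 + (-110) = 1400 ft.
ISA temperature at 1400 ft = 15 − 2 × (1400/1000) = 12.2°C.
ISA deviation = 34 − 12.2 = +21.8°C.
Density altitude = 1400 + 120 × (21.8) = 4016 ft.

4016 ft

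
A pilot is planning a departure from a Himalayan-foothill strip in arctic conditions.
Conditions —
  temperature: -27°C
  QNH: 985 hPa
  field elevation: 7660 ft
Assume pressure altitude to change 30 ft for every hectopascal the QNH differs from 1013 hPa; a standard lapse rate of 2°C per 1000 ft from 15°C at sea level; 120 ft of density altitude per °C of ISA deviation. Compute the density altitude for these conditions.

Pressure altitude = 7660 + (1013 − 985) × 30 = 7660 + (+840) = 8500 ft.
ISA temperature at 8500 ft = 15 − 2 × (8500/1000) = -2°C.
ISA deviation = -27 − (-2) = -25°C.
Density altitude = 8500 + 120 × (-25) = 5500 ft.

5500 ft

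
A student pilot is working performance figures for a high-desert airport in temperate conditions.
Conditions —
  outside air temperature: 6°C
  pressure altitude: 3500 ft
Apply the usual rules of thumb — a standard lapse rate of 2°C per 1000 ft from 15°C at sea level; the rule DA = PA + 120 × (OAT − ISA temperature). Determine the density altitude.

ISA temperature at 3500 ft = 15 − 2 × (3500/1000) = 8°C.
ISA deviation = 6 − 8 = -2°C.
Density altitude = 3500 + 120 × (-2) = 3500 + (-240) = 3260 ft.

3260 ft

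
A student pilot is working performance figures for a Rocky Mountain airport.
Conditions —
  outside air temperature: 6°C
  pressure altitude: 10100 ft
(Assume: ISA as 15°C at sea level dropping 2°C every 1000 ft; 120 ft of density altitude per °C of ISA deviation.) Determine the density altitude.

ISA temperature at 10100 ft = 15 − 2 × (10100/1000) = -5.2°C.
ISA deviation = 6 − (-5.2) = +11.2°C.
Density altitude = 10100 + 120 × (11.2) = 10100 + (+1344) = 11444 ft.

11444 ft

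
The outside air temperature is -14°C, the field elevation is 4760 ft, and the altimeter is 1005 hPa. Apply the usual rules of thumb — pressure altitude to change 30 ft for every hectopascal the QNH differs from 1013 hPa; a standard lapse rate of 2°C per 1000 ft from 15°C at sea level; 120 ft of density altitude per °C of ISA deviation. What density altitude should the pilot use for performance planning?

Pressure altitude = 4760 + (1013 − 1005) × 30 = 4760 + (+240) = 5000 ft.
ISA temperature at 5000 ft = 15 − 2 × (5000/1000) = 5°C.
ISA deviation = -14 − 5 = -19°C.
Density altitude = 5000 + 120 × (-19) = 2720 ft.

2720 ft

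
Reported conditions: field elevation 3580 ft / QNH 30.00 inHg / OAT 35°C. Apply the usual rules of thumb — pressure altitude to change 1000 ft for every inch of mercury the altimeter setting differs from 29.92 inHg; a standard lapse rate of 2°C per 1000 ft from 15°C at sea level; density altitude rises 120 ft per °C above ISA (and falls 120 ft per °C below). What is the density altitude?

6740 ft

Pressure altitude = 3580 + (29.92 − 30.00) × 1000 = 3580 + (-80) = 3500 ft.
ISA temperature at 3500 ft = 15 − 2 × (3500/1000) = 8°C.
ISA deviation = 35 − 8 = +27°C.
Density altitude = 3500 + 120 × (27) = 6740 ft.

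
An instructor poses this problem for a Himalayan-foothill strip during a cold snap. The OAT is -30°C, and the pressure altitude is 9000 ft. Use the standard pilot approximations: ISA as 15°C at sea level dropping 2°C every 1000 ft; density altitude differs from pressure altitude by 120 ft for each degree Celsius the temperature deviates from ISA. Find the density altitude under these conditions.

ISA temperature at 9000 ft = 15 − 2 × (9000/1000) = -3°C.
ISA deviation = -30 − (-3) = -27°C.
Density altitude = 9000 + 120 × (-27) = 9000 + (-3240) = 5760 ft.

5760 ft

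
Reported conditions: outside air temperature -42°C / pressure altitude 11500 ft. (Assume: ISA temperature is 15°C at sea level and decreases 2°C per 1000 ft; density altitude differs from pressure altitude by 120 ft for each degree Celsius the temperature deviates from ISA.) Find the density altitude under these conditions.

7420 ft

ISA temperature at 11500 ft = 15 − 2 × (11500/1000) = -8°C.
ISA deviation = -42 − (-8) = -34°C.
Density altitude = 11500 + 120 × (-34) = 11500 + (-4080) = 7420 ft.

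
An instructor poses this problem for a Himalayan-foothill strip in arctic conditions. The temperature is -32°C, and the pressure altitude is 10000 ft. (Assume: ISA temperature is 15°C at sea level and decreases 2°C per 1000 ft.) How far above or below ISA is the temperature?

ISA-27°C

ISA temperature at 10000 ft = 15 − 2 × (10000/1000) = -5°C.
Deviation = OAT − ISA = -32 − (-5) = -27°C.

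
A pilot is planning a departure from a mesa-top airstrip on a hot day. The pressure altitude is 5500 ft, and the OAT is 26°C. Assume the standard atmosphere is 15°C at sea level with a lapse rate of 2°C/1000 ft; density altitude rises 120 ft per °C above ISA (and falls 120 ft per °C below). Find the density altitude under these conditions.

8140 ft

ISA temperature at 5500 ft = 15 − 2 × (5500/1000) = 4°C.
ISA deviation = 26 − 4 = +22°C.
Density altitude = 5500 + 120 × (22) = 5500 + (+2640) = 8140 ft.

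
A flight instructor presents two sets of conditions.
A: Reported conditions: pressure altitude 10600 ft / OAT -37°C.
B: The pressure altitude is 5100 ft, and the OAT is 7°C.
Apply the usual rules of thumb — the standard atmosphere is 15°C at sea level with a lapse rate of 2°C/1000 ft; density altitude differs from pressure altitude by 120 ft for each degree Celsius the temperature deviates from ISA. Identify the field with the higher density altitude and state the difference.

A by 1540 ft

A: ISA temp = -6.2°C, deviation -30.8°C, DA = 10600 + 120 × (-30.8) = 6904 ft.
B: ISA temp = 4.8°C, deviation +2.2°C, DA = 5100 + 120 × 2.2 = 5364 ft.
A is higher by 6904 − 5364 = 1540 ft.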